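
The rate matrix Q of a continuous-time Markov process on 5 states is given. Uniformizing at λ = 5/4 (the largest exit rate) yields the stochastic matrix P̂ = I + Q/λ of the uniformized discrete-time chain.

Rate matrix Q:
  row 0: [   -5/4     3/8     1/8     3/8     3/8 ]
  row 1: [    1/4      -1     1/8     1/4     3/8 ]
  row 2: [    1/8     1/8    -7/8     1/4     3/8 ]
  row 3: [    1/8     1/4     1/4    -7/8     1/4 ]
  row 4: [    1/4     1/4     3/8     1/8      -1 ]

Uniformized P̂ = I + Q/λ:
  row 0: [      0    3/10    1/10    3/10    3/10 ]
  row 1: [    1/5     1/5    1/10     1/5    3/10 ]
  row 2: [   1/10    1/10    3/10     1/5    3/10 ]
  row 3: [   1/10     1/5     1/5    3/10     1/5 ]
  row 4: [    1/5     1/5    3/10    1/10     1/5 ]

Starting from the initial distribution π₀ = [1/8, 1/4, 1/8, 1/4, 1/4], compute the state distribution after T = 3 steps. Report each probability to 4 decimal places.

t=0: π = [0.1250, 0.2500, 0.1250, 0.2500, 0.2500]
t=1: π = [0.1375, 0.2000, 0.2000, 0.2125, 0.2500]
t=2: π = [0.1313, 0.1938, 0.2113, 0.2100, 0.2538]
t=3: π = [0.1316, 0.1920, 0.2140, 0.2088, 0.2536]

π = [0.1316, 0.1920, 0.2140, 0.2088, 0.2536]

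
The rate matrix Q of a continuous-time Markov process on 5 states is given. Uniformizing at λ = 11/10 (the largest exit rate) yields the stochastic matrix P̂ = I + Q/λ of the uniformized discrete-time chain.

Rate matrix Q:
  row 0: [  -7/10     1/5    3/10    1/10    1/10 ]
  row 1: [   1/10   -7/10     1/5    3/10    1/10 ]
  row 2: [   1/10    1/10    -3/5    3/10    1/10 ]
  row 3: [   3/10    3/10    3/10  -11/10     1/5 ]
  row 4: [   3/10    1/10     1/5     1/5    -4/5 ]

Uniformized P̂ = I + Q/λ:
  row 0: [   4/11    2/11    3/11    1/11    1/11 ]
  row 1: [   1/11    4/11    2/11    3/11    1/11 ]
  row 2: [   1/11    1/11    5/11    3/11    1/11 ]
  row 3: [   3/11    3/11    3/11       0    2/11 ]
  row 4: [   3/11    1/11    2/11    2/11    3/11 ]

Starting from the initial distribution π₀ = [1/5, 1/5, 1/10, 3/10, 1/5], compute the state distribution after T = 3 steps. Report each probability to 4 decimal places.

π = [0.2041, 0.1959, 0.2947, 0.1742, 0.1310]

t=0: π = [0.2000, 0.2000, 0.1000, 0.3000, 0.2000]
t=1: π = [0.2364, 0.2182, 0.2545, 0.1364, 0.1545]
t=2: π = [0.2083, 0.1967, 0.2851, 0.1785, 0.1314]
t=3: π = [0.2041, 0.1959, 0.2947, 0.1742, 0.1310]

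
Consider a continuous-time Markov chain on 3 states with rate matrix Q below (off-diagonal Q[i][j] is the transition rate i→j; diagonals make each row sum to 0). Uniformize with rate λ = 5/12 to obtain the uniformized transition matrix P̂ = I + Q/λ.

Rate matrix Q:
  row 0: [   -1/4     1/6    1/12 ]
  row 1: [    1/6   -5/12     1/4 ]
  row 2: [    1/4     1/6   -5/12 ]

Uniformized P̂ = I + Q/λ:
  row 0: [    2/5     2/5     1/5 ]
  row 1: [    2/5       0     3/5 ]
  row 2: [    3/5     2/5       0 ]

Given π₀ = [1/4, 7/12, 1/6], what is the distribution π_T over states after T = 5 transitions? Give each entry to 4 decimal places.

t=0: π = [0.2500, 0.5833, 0.1667]
t=1: π = [0.4333, 0.1667, 0.4000]
t=2: π = [0.4800, 0.3333, 0.1867]
t=3: π = [0.4373, 0.2667, 0.2960]
t=4: π = [0.4592, 0.2933, 0.2475]
t=5: π = [0.4495, 0.2827, 0.2678]

π = [0.4495, 0.2827, 0.2678]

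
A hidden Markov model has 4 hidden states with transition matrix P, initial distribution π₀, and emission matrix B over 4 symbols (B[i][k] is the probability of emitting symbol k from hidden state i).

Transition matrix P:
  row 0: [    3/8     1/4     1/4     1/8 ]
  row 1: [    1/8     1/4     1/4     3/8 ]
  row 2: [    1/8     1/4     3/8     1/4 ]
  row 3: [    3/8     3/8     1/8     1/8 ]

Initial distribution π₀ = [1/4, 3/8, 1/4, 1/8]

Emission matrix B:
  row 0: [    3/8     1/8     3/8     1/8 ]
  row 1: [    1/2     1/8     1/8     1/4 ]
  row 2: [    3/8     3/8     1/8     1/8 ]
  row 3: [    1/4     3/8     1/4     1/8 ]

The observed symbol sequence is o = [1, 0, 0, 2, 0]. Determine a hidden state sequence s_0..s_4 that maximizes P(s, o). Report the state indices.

path = [2, 2, 1, 3, 1]

t=0: δ = [3.125e-02, 4.688e-02, 9.375e-02, 4.688e-02]  (obs o_0=1)
t=1: δ = [6.592e-03, 1.172e-02, 1.318e-02, 5.859e-03]  ψ = [3, 2, 2, 2]  (obs o_1=0)
t=2: δ = [9.270e-04, 1.648e-03, 1.854e-03, 1.099e-03]  ψ = [0, 2, 2, 1]  (obs o_2=0)
t=3: δ = [1.545e-04, 5.794e-05, 8.690e-05, 1.545e-04]  ψ = [3, 2, 2, 1]  (obs o_3=2)
t=4: δ = [2.173e-05, 2.897e-05, 1.448e-05, 5.431e-06]  ψ = [0, 3, 0, 1]  (obs o_4=0)
backtrack: best end state = 1; path = [2, 2, 1, 3, 1]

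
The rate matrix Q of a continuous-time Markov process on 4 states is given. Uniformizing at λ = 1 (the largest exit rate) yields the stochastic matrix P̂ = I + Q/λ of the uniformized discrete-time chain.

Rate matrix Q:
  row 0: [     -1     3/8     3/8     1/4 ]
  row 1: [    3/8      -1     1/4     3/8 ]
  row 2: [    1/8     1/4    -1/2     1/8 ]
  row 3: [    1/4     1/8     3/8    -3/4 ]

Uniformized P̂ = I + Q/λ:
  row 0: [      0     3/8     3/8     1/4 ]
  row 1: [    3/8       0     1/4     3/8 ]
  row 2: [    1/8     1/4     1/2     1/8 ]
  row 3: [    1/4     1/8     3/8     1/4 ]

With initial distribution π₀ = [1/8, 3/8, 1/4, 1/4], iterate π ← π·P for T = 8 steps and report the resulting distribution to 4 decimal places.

t=0: π = [0.1250, 0.3750, 0.2500, 0.2500]
t=1: π = [0.2344, 0.1406, 0.3594, 0.2656]
t=2: π = [0.1641, 0.2109, 0.4023, 0.2227]
t=3: π = [0.1851, 0.1899, 0.3989, 0.2261]
t=4: π = [0.1776, 0.1974, 0.4011, 0.2239]
t=5: π = [0.1801, 0.1949, 0.4005, 0.2245]
t=6: π = [0.1793, 0.1957, 0.4007, 0.2243]
t=7: π = [0.1796, 0.1954, 0.4006, 0.2244]
t=8: π = [0.1795, 0.1955, 0.4006, 0.2244]

π = [0.1795, 0.1955, 0.4006, 0.2244]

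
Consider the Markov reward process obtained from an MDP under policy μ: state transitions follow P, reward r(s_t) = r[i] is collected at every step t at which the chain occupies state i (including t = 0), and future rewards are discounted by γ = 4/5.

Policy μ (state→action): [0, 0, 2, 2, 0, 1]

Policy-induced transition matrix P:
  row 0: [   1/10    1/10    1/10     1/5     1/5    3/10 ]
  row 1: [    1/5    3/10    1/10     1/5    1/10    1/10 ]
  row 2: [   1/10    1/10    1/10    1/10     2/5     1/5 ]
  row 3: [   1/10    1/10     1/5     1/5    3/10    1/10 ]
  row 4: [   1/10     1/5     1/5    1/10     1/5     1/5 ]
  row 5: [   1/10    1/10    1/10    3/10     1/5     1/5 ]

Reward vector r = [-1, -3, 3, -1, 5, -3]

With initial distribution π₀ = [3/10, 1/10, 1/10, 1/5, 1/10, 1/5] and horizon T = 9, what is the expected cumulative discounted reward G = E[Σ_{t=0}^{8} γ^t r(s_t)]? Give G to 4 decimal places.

t=0: π = [0.3000, 0.1000, 0.1000, 0.2000, 0.1000, 0.2000], E[r] = -0.6000, γ^t·E[r] = -0.600000, running G = -0.600000
t=1: π = [0.1100, 0.1300, 0.1300, 0.2000, 0.2300, 0.2000], E[r] = 0.2400, γ^t·E[r] = 0.192000, running G = -0.408000
t=2: π = [0.1130, 0.1490, 0.1430, 0.1840, 0.2330, 0.1780], E[r] = 0.3160, γ^t·E[r] = 0.202240, running G = -0.205760
t=3: π = [0.1149, 0.1531, 0.1417, 0.1802, 0.2321, 0.1780], E[r] = 0.2972, γ^t·E[r] = 0.152166, running G = -0.053594
t=4: π = [0.1153, 0.1538, 0.1412, 0.1804, 0.2311, 0.1782], E[r] = 0.2872, γ^t·E[r] = 0.117654, running G = 0.064060
t=5: π = [0.1154, 0.1539, 0.1411, 0.1806, 0.2309, 0.1781], E[r] = 0.2861, γ^t·E[r] = 0.093737, running G = 0.157797
t=6: π = [0.1154, 0.1539, 0.1411, 0.1806, 0.2309, 0.1781], E[r] = 0.2861, γ^t·E[r] = 0.074997, running G = 0.232794
t=7: π = [0.1154, 0.1539, 0.1412, 0.1806, 0.2309, 0.1781], E[r] = 0.2861, γ^t·E[r] = 0.060003, running G = 0.292797
t=8: π = [0.1154, 0.1539, 0.1412, 0.1806, 0.2309, 0.1781], E[r] = 0.2861, γ^t·E[r] = 0.048003, running G = 0.340800

G = 0.3408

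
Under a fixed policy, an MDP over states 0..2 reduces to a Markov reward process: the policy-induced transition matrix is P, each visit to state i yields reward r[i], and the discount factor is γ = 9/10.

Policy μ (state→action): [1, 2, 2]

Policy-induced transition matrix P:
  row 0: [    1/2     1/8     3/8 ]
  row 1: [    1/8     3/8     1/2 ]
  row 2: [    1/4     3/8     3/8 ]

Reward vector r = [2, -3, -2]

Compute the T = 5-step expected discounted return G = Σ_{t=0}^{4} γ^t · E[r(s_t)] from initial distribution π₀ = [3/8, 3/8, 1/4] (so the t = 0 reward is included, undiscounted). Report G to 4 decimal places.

G = -4.4030

t=0: π = [0.3750, 0.3750, 0.2500], E[r] = -0.8750, γ^t·E[r] = -0.875000, running G = -0.875000
t=1: π = [0.2969, 0.2813, 0.4219], E[r] = -1.0938, γ^t·E[r] = -0.984375, running G = -1.859375
t=2: π = [0.2891, 0.3008, 0.4102], E[r] = -1.1445, γ^t·E[r] = -0.927070, running G = -2.786445
t=3: π = [0.2847, 0.3027, 0.4126], E[r] = -1.1641, γ^t·E[r] = -0.848602, running G = -3.635047
t=4: π = [0.2833, 0.3038, 0.4128], E[r] = -1.1705, γ^t·E[r] = -0.767986, running G = -4.403033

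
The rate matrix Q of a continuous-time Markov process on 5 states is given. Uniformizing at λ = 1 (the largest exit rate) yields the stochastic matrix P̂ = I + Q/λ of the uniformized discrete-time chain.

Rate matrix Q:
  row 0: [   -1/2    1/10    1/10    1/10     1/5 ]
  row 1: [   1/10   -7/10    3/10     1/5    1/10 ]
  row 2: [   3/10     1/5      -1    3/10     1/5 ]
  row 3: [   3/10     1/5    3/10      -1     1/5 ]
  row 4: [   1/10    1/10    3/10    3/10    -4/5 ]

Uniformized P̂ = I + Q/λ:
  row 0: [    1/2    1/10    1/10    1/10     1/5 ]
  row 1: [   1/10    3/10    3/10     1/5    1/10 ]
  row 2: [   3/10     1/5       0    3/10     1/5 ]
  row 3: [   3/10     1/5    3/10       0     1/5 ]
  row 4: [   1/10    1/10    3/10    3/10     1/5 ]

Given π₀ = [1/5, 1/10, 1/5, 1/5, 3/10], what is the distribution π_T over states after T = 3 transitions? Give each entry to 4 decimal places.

π = [0.2854, 0.1705, 0.1872, 0.1740, 0.1829]

t=0: π = [0.2000, 0.1000, 0.2000, 0.2000, 0.3000]
t=1: π = [0.2600, 0.1600, 0.2000, 0.1900, 0.1900]
t=2: π = [0.2820, 0.1710, 0.1880, 0.1750, 0.1840]
t=3: π = [0.2854, 0.1705, 0.1872, 0.1740, 0.1829]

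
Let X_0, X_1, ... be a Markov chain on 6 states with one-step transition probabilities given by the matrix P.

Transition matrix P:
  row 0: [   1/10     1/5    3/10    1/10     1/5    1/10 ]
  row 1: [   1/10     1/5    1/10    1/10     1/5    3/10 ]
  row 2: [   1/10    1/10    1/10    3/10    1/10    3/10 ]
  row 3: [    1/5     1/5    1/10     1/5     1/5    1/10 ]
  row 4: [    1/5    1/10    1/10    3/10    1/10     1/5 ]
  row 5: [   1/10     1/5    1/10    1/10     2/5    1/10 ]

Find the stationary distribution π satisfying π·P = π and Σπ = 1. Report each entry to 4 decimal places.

π = [0.1387, 0.1669, 0.1277, 0.1846, 0.2028, 0.1792]

Balance equations π_j = Σ_i π_i·P[i][j]:
  π_0 = 1/10·π_0 + 1/10·π_1 + 1/10·π_2 + 1/5·π_3 + 1/5·π_4 + 1/10·π_5
  π_1 = 1/5·π_0 + 1/5·π_1 + 1/10·π_2 + 1/5·π_3 + 1/10·π_4 + 1/5·π_5
  π_2 = 3/10·π_0 + 1/10·π_1 + 1/10·π_2 + 1/10·π_3 + 1/10·π_4 + 1/10·π_5
  π_3 = 1/10·π_0 + 1/10·π_1 + 3/10·π_2 + 1/5·π_3 + 3/10·π_4 + 1/10·π_5
  π_4 = 1/5·π_0 + 1/5·π_1 + 1/10·π_2 + 1/5·π_3 + 1/10·π_4 + 2/5·π_5
  normalize: π_0 + π_1 + π_2 + π_3 + π_4 + π_5 = 1
Solving the linear system gives exactly π = [4217/30396, 199/1192, 3883/30396, 55/298, 1541/7599, 10895/60792].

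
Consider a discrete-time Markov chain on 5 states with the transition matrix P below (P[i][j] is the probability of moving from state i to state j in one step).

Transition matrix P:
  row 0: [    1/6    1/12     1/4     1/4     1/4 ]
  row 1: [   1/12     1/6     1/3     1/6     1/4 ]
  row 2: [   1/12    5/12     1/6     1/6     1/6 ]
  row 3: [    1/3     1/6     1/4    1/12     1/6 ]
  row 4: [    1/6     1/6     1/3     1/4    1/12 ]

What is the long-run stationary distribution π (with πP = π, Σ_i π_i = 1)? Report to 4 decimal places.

π = [0.1566, 0.2190, 0.2617, 0.1799, 0.1827]

Balance equations π_j = Σ_i π_i·P[i][j]:
  π_0 = 1/6·π_0 + 1/12·π_1 + 1/12·π_2 + 1/3·π_3 + 1/6·π_4
  π_1 = 1/12·π_0 + 1/6·π_1 + 5/12·π_2 + 1/6·π_3 + 1/6·π_4
  π_2 = 1/4·π_0 + 1/3·π_1 + 1/6·π_2 + 1/4·π_3 + 1/3·π_4
  π_3 = 1/4·π_0 + 1/6·π_1 + 1/6·π_2 + 1/12·π_3 + 1/4·π_4
  normalize: π_0 + π_1 + π_2 + π_3 + π_4 = 1
Solving the linear system gives exactly π = [617/3940, 863/3940, 1031/3940, 709/3940, 36/197].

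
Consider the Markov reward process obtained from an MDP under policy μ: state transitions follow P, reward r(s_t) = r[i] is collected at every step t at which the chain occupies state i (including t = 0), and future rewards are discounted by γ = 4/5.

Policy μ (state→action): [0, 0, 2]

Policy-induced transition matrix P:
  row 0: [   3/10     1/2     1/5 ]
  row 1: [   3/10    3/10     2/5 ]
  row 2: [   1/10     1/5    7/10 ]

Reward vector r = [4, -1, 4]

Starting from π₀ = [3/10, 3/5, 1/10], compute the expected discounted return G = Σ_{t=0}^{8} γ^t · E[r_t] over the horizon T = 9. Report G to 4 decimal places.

G = 9.1313

t=0: π = [0.3000, 0.6000, 0.1000], E[r] = 1.0000, γ^t·E[r] = 1.000000, running G = 1.000000
t=1: π = [0.2800, 0.3500, 0.3700], E[r] = 2.2500, γ^t·E[r] = 1.800000, running G = 2.800000
t=2: π = [0.2260, 0.3190, 0.4550], E[r] = 2.4050, γ^t·E[r] = 1.539200, running G = 4.339200
t=3: π = [0.2090, 0.2997, 0.4913], E[r] = 2.5015, γ^t·E[r] = 1.280768, running G = 5.619968
t=4: π = [0.2017, 0.2927, 0.5056], E[r] = 2.5367, γ^t·E[r] = 1.039012, running G = 6.658980
t=5: π = [0.1989, 0.2898, 0.5113], E[r] = 2.5511, γ^t·E[r] = 0.835930, running G = 7.494910
t=6: π = [0.1977, 0.2886, 0.5136], E[r] = 2.5568, γ^t·E[r] = 0.670245, running G = 8.165155
t=7: π = [0.1973, 0.2882, 0.5145], E[r] = 2.5591, γ^t·E[r] = 0.536677, running G = 8.701832
t=8: π = [0.1971, 0.2880, 0.5149], E[r] = 2.5600, γ^t·E[r] = 0.429496, running G = 9.131328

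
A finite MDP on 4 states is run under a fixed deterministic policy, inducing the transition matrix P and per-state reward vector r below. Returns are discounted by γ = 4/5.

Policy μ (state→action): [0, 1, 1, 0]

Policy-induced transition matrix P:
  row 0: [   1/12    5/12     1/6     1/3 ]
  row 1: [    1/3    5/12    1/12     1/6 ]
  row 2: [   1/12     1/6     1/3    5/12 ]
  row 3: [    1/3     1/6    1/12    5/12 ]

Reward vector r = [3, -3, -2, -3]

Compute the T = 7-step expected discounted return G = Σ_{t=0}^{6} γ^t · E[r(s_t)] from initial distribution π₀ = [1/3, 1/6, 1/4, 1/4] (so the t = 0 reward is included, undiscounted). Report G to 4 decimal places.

G = -5.1698

t=0: π = [0.3333, 0.1667, 0.2500, 0.2500], E[r] = -0.7500, γ^t·E[r] = -0.750000, running G = -0.750000
t=1: π = [0.1875, 0.2917, 0.1736, 0.3472], E[r] = -1.7014, γ^t·E[r] = -1.361111, running G = -2.111111
t=2: π = [0.2431, 0.2865, 0.1424, 0.3281], E[r] = -1.3993, γ^t·E[r] = -0.895556, running G = -3.006667
t=3: π = [0.2370, 0.2990, 0.1392, 0.3248], E[r] = -1.4389, γ^t·E[r] = -0.736741, running G = -3.743407
t=4: π = [0.2393, 0.3007, 0.1379, 0.3222], E[r] = -1.4264, γ^t·E[r] = -0.584237, running G = -4.327644
t=5: π = [0.2390, 0.3017, 0.1377, 0.3216], E[r] = -1.4280, γ^t·E[r] = -0.467931, running G = -4.795575
t=6: π = [0.2391, 0.3018, 0.1377, 0.3213], E[r] = -1.4275, γ^t·E[r] = -0.374207, running G = -5.169783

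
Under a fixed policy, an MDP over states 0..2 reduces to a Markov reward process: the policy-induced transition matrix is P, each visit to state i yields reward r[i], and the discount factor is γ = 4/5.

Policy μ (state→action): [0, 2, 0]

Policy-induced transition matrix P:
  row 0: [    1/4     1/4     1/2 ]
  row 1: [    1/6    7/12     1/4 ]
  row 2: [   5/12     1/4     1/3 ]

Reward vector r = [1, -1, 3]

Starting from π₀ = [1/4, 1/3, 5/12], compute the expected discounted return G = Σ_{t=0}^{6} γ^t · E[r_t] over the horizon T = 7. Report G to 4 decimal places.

G = 3.9942

t=0: π = [0.2500, 0.3333, 0.4167], E[r] = 1.1667, γ^t·E[r] = 1.166667, running G = 1.166667
t=1: π = [0.2917, 0.3611, 0.3472], E[r] = 0.9722, γ^t·E[r] = 0.777778, running G = 1.944444
t=2: π = [0.2778, 0.3704, 0.3519], E[r] = 0.9630, γ^t·E[r] = 0.616296, running G = 2.560741
t=3: π = [0.2778, 0.3735, 0.3488], E[r] = 0.9506, γ^t·E[r] = 0.486716, running G = 3.047457
t=4: π = [0.2770, 0.3745, 0.3485], E[r] = 0.9480, γ^t·E[r] = 0.388319, running G = 3.435776
t=5: π = [0.2769, 0.3748, 0.3483], E[r] = 0.9469, γ^t·E[r] = 0.310290, running G = 3.746066
t=6: π = [0.2768, 0.3749, 0.3482], E[r] = 0.9466, γ^t·E[r] = 0.248146, running G = 3.994212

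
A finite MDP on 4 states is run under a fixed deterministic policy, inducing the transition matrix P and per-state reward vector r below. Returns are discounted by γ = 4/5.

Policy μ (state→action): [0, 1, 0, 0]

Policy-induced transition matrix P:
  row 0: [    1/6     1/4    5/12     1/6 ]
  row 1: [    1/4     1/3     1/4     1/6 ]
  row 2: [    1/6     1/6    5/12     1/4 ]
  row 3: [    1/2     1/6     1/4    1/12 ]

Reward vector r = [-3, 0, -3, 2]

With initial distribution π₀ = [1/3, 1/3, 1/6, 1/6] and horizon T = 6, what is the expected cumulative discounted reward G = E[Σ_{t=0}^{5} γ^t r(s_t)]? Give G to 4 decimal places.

G = -4.9792

t=0: π = [0.3333, 0.3333, 0.1667, 0.1667], E[r] = -1.1667, γ^t·E[r] = -1.166667, running G = -1.166667
t=1: π = [0.2500, 0.2500, 0.3333, 0.1667], E[r] = -1.4167, γ^t·E[r] = -1.133333, running G = -2.300000
t=2: π = [0.2431, 0.2292, 0.3472, 0.1806], E[r] = -1.4097, γ^t·E[r] = -0.902222, running G = -3.202222
t=3: π = [0.2459, 0.2251, 0.3484, 0.1806], E[r] = -1.4219, γ^t·E[r] = -0.728000, running G = -3.930222
t=4: π = [0.2456, 0.2247, 0.3491, 0.1807], E[r] = -1.4227, γ^t·E[r] = -0.582736, running G = -4.512958
t=5: π = [0.2456, 0.2246, 0.3491, 0.1807], E[r] = -1.4228, γ^t·E[r] = -0.466208, running G = -4.979166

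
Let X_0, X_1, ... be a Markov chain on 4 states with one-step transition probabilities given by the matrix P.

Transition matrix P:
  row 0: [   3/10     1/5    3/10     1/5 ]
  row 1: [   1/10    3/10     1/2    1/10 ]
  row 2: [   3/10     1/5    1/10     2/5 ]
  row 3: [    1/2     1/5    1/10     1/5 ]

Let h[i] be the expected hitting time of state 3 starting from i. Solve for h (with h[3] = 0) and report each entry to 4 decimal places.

h = [4.2520, 4.5669, 3.5433, 0.0000]

First-step conditioning: h[3] = 0; for i ≠ 3, h[i] = 1 + Σ_k P[i][k]·h[k].
  h[0] = 1 + 3/10·h[0] + 1/5·h[1] + 3/10·h[2]
  h[1] = 1 + 1/10·h[0] + 3/10·h[1] + 1/2·h[2]
  h[2] = 1 + 3/10·h[0] + 1/5·h[1] + 1/10·h[2]
Solving the 3×3 linear system over states ≠ 3 gives exactly h = [540/127, 580/127, 450/127, 0] (h[3] = 0 is the target).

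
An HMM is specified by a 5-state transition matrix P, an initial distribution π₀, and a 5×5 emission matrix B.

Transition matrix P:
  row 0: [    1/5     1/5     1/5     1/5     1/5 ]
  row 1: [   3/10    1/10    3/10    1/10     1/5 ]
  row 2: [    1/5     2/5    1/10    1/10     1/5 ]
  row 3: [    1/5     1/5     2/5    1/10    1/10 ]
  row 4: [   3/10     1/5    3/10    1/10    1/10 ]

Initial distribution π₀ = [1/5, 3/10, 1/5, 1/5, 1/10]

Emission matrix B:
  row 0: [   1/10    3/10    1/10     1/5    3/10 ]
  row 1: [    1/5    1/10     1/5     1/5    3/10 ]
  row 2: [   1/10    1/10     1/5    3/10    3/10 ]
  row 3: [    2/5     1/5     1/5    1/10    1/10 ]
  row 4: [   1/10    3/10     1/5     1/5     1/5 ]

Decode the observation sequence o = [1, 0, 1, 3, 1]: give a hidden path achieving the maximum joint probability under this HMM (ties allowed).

path = [0, 3, 2, 1, 0]

t=0: δ = [6.000e-02, 3.000e-02, 2.000e-02, 4.000e-02, 3.000e-02]  (obs o_0=1)
t=1: δ = [1.200e-03, 2.400e-03, 1.600e-03, 4.800e-03, 1.200e-03]  ψ = [0, 0, 3, 0, 0]  (obs o_1=0)
t=2: δ = [2.880e-04, 9.600e-05, 1.920e-04, 9.600e-05, 1.440e-04]  ψ = [3, 3, 3, 3, 1]  (obs o_2=1)
t=3: δ = [1.152e-05, 1.536e-05, 1.728e-05, 5.760e-06, 1.152e-05]  ψ = [0, 2, 0, 0, 0]  (obs o_3=3)
t=4: δ = [1.382e-06, 6.912e-07, 4.608e-07, 4.608e-07, 1.037e-06]  ψ = [1, 2, 1, 0, 2]  (obs o_4=1)
backtrack: best end state = 0; path = [0, 3, 2, 1, 0]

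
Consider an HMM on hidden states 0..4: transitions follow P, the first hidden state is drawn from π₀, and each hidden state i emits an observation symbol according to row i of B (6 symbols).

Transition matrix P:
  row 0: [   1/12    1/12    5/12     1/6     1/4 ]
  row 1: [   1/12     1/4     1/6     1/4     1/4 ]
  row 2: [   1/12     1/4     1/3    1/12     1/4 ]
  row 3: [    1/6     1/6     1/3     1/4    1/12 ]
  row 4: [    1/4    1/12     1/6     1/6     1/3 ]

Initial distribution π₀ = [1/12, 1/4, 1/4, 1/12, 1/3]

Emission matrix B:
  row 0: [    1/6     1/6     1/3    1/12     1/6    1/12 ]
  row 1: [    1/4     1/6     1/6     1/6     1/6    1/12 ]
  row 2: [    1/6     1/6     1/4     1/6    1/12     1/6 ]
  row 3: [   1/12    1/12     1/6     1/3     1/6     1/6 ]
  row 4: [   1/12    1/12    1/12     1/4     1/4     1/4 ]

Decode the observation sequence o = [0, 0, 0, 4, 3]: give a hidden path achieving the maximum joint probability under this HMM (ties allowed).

t=0: δ = [1.389e-02, 6.250e-02, 4.167e-02, 6.944e-03, 2.778e-02]  (obs o_0=0)
t=1: δ = [1.157e-03, 3.906e-03, 2.315e-03, 1.302e-03, 1.302e-03]  ψ = [4, 1, 2, 1, 1]  (obs o_1=0)
t=2: δ = [5.425e-05, 2.441e-04, 1.286e-04, 8.138e-05, 8.138e-05]  ψ = [1, 1, 2, 1, 1]  (obs o_2=0)
t=3: δ = [3.391e-06, 1.017e-05, 3.572e-06, 1.017e-05, 1.526e-05]  ψ = [1, 1, 2, 1, 1]  (obs o_3=4)
t=4: δ = [3.179e-07, 4.239e-07, 5.651e-07, 8.477e-07, 1.272e-06]  ψ = [4, 1, 3, 1, 4]  (obs o_4=3)
backtrack: best end state = 4; path = [1, 1, 1, 4, 4]

path = [1, 1, 1, 4, 4]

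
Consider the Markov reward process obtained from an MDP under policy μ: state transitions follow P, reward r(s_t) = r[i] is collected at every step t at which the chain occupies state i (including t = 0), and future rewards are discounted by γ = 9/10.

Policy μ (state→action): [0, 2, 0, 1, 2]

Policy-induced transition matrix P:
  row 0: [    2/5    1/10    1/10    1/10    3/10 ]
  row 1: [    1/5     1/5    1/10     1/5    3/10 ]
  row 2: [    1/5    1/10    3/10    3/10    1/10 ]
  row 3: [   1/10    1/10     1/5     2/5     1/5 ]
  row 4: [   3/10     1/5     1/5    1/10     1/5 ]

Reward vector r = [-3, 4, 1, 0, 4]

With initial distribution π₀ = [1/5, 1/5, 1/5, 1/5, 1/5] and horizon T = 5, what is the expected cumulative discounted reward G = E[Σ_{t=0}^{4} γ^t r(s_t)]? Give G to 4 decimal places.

G = 3.8881

t=0: π = [0.2000, 0.2000, 0.2000, 0.2000, 0.2000], E[r] = 1.2000, γ^t·E[r] = 1.200000, running G = 1.200000
t=1: π = [0.2400, 0.1400, 0.1800, 0.2200, 0.2200], E[r] = 0.9000, γ^t·E[r] = 0.810000, running G = 2.010000
t=2: π = [0.2480, 0.1360, 0.1800, 0.2160, 0.2200], E[r] = 0.8600, γ^t·E[r] = 0.696600, running G = 2.706600
t=3: π = [0.2500, 0.1356, 0.1796, 0.2144, 0.2204], E[r] = 0.8536, γ^t·E[r] = 0.622274, running G = 3.328874
t=4: π = [0.2506, 0.1356, 0.1794, 0.2138, 0.2206], E[r] = 0.8524, γ^t·E[r] = 0.559260, running G = 3.888134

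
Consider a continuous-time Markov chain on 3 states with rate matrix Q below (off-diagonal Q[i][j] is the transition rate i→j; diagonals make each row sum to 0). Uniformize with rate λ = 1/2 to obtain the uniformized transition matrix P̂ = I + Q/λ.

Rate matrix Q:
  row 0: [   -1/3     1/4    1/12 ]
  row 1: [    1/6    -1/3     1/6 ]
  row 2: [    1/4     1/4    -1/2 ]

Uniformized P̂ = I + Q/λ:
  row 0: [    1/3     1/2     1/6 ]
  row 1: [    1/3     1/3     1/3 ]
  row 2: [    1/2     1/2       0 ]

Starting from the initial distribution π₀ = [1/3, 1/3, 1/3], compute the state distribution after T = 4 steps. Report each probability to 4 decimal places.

π = [0.3670, 0.4285, 0.2045]

t=0: π = [0.3333, 0.3333, 0.3333]
t=1: π = [0.3889, 0.4444, 0.1667]
t=2: π = [0.3611, 0.4259, 0.2130]
t=3: π = [0.3688, 0.4290, 0.2022]
t=4: π = [0.3670, 0.4285, 0.2045]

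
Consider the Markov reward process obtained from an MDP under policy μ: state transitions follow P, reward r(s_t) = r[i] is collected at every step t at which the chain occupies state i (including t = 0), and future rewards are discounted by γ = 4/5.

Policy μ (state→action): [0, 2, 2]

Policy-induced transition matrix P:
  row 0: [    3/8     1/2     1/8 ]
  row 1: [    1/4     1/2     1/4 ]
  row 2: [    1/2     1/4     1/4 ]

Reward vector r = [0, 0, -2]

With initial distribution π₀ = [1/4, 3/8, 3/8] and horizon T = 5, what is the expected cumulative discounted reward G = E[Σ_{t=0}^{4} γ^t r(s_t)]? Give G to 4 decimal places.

t=0: π = [0.2500, 0.3750, 0.3750], E[r] = -0.7500, γ^t·E[r] = -0.750000, running G = -0.750000
t=1: π = [0.3750, 0.4063, 0.2188], E[r] = -0.4375, γ^t·E[r] = -0.350000, running G = -1.100000
t=2: π = [0.3516, 0.4453, 0.2031], E[r] = -0.4063, γ^t·E[r] = -0.260000, running G = -1.360000
t=3: π = [0.3447, 0.4492, 0.2061], E[r] = -0.4121, γ^t·E[r] = -0.211000, running G = -1.571000
t=4: π = [0.3446, 0.4485, 0.2069], E[r] = -0.4138, γ^t·E[r] = -0.169500, running G = -1.740500

G = -1.7405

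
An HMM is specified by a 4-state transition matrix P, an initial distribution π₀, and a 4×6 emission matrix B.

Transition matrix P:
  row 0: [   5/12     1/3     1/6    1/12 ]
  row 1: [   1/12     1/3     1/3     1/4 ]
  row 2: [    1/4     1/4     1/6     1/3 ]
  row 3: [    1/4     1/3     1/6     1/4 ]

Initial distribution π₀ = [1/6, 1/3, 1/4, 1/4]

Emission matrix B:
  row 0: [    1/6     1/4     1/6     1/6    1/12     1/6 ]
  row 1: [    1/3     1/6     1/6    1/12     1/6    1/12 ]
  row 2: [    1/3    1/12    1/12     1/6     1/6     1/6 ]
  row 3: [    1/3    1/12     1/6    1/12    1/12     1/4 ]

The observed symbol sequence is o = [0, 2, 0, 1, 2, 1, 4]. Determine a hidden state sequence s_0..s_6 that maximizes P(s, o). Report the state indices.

path = [1, 1, 2, 0, 0, 0, 1]

t=0: δ = [2.778e-02, 1.111e-01, 8.333e-02, 8.333e-02]  (obs o_0=0)
t=1: δ = [3.472e-03, 6.173e-03, 3.086e-03, 4.630e-03]  ψ = [2, 1, 1, 1]  (obs o_1=2)
t=2: δ = [2.411e-04, 6.859e-04, 6.859e-04, 5.144e-04]  ψ = [0, 1, 1, 1]  (obs o_2=0)
t=3: δ = [4.287e-05, 3.810e-05, 1.905e-05, 1.905e-05]  ψ = [2, 1, 1, 2]  (obs o_3=1)
t=4: δ = [2.977e-06, 2.381e-06, 1.058e-06, 1.588e-06]  ψ = [0, 0, 1, 1]  (obs o_4=2)
t=5: δ = [3.101e-07, 1.654e-07, 6.615e-08, 4.961e-08]  ψ = [0, 0, 1, 1]  (obs o_5=1)
t=6: δ = [1.077e-08, 1.723e-08, 9.188e-09, 3.445e-09]  ψ = [0, 0, 1, 1]  (obs o_6=4)
backtrack: best end state = 1; path = [1, 1, 2, 0, 0, 0, 1]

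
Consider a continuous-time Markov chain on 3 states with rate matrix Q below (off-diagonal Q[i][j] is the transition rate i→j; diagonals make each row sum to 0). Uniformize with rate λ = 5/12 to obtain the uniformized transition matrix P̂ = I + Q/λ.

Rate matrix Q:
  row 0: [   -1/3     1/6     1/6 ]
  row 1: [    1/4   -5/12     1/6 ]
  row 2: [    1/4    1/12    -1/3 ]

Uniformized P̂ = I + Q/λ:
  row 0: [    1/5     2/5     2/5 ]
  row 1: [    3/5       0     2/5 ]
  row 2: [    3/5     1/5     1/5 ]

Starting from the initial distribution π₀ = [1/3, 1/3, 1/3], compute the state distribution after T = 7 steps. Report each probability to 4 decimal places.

t=0: π = [0.3333, 0.3333, 0.3333]
t=1: π = [0.4667, 0.2000, 0.3333]
t=2: π = [0.4133, 0.2533, 0.3333]
t=3: π = [0.4347, 0.2320, 0.3333]
t=4: π = [0.4261, 0.2405, 0.3333]
t=5: π = [0.4295, 0.2371, 0.3333]
t=6: π = [0.4282, 0.2385, 0.3333]
t=7: π = [0.4287, 0.2379, 0.3333]

π = [0.4287, 0.2379, 0.3333]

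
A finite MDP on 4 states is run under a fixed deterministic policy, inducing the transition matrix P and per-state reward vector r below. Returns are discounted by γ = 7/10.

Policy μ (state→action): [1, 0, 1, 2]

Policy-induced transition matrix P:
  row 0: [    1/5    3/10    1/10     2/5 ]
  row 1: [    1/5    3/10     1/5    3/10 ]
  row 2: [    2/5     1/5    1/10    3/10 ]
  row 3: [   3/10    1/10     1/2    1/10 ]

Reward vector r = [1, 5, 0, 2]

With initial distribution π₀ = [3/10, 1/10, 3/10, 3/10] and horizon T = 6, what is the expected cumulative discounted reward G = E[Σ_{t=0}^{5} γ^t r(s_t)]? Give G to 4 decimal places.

G = 5.1152

t=0: π = [0.3000, 0.1000, 0.3000, 0.3000], E[r] = 1.4000, γ^t·E[r] = 1.400000, running G = 1.400000
t=1: π = [0.2900, 0.2100, 0.2300, 0.2700], E[r] = 1.8800, γ^t·E[r] = 1.316000, running G = 2.716000
t=2: π = [0.2730, 0.2230, 0.2290, 0.2750], E[r] = 1.9380, γ^t·E[r] = 0.949620, running G = 3.665620
t=3: π = [0.2733, 0.2221, 0.2323, 0.2723], E[r] = 1.9284, γ^t·E[r] = 0.661441, running G = 4.327061
t=4: π = [0.2737, 0.2223, 0.2311, 0.2729], E[r] = 1.9310, γ^t·E[r] = 0.463628, running G = 4.790689
t=5: π = [0.2735, 0.2223, 0.2314, 0.2728], E[r] = 1.9307, γ^t·E[r] = 0.324487, running G = 5.115177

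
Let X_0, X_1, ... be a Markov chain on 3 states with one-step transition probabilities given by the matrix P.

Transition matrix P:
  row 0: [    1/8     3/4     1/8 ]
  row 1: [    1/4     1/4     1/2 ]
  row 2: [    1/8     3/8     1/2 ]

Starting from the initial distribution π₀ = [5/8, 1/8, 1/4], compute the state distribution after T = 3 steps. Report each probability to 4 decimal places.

π = [0.1692, 0.4055, 0.4253]

t=0: π = [0.6250, 0.1250, 0.2500]
t=1: π = [0.1406, 0.5938, 0.2656]
t=2: π = [0.1992, 0.3535, 0.4473]
t=3: π = [0.1692, 0.4055, 0.4253]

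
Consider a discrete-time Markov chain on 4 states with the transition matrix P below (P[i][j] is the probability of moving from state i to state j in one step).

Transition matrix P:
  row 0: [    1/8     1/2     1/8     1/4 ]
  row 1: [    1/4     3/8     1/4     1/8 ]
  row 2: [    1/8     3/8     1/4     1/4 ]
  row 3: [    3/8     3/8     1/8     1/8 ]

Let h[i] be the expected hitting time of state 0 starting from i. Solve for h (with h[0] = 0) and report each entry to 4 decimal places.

First-step conditioning: h[0] = 0; for i ≠ 0, h[i] = 1 + Σ_k P[i][k]·h[k].
  h[1] = 1 + 3/8·h[1] + 1/4·h[2] + 1/8·h[3]
  h[2] = 1 + 3/8·h[1] + 1/4·h[2] + 1/4·h[3]
  h[3] = 1 + 3/8·h[1] + 1/8·h[2] + 1/8·h[3]
Solving the 3×3 linear system over states ≠ 0 gives exactly h = [0, 104/25, 576/125, 448/125] (h[0] = 0 is the target).

h = [0.0000, 4.1600, 4.6080, 3.5840]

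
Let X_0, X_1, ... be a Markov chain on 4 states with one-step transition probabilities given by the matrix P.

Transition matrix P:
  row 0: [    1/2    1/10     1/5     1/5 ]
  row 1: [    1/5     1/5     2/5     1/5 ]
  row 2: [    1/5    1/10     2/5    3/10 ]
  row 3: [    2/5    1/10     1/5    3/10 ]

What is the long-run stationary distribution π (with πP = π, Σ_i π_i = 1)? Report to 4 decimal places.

Balance equations π_j = Σ_i π_i·P[i][j]:
  π_0 = 1/2·π_0 + 1/5·π_1 + 1/5·π_2 + 2/5·π_3
  π_1 = 1/10·π_0 + 1/5·π_1 + 1/10·π_2 + 1/10·π_3
  π_2 = 1/5·π_0 + 2/5·π_1 + 2/5·π_2 + 1/5·π_3
  normalize: π_0 + π_1 + π_2 + π_3 = 1
Solving the linear system gives exactly π = [29/81, 1/9, 5/18, 41/162].

π = [0.3580, 0.1111, 0.2778, 0.2531]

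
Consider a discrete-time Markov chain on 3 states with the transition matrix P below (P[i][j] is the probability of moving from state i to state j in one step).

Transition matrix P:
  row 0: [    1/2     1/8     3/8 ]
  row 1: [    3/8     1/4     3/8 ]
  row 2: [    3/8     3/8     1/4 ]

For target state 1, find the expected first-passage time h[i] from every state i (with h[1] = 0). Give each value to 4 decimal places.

First-step conditioning: h[1] = 0; for i ≠ 1, h[i] = 1 + Σ_k P[i][k]·h[k].
  h[0] = 1 + 1/2·h[0] + 3/8·h[2]
  h[2] = 1 + 3/8·h[0] + 1/4·h[2]
Solving the 2×2 linear system over states ≠ 1 gives exactly h = [24/5, 0, 56/15] (h[1] = 0 is the target).

h = [4.8000, 0.0000, 3.7333]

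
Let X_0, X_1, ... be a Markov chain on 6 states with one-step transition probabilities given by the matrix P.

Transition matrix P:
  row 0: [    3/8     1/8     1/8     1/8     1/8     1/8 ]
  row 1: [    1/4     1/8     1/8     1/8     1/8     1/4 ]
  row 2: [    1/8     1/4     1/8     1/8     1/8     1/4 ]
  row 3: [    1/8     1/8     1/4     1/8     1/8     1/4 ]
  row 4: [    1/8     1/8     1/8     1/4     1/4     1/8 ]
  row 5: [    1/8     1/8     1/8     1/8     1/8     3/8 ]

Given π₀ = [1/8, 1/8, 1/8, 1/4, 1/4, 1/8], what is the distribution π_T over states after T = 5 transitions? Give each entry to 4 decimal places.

t=0: π = [0.1250, 0.1250, 0.1250, 0.2500, 0.2500, 0.1250]
t=1: π = [0.1719, 0.1406, 0.1563, 0.1563, 0.1563, 0.2188]
t=2: π = [0.1855, 0.1445, 0.1445, 0.1445, 0.1445, 0.2363]
t=3: π = [0.1895, 0.1431, 0.1431, 0.1431, 0.1431, 0.2383]
t=4: π = [0.1902, 0.1429, 0.1429, 0.1429, 0.1429, 0.2382]
t=5: π = [0.1904, 0.1429, 0.1429, 0.1429, 0.1429, 0.2381]

π = [0.1904, 0.1429, 0.1429, 0.1429, 0.1429, 0.2381]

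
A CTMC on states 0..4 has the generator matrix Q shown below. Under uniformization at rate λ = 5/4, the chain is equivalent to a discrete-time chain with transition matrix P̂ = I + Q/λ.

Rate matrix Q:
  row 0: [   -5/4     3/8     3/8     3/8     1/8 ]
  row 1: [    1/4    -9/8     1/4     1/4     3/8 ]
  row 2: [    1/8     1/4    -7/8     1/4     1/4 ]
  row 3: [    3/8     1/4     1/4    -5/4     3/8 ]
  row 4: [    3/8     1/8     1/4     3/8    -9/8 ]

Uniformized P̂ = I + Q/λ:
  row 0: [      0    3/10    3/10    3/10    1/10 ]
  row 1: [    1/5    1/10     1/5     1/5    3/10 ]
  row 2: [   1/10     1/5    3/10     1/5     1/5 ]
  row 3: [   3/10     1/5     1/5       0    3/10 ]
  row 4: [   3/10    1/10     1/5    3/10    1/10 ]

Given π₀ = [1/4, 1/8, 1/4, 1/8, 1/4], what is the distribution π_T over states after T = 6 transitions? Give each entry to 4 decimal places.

π = [0.1797, 0.1800, 0.2422, 0.1982, 0.1999]

t=0: π = [0.2500, 0.1250, 0.2500, 0.1250, 0.2500]
t=1: π = [0.1625, 0.1875, 0.2500, 0.2250, 0.1750]
t=2: π = [0.1825, 0.1800, 0.2413, 0.1888, 0.2075]
t=3: π = [0.1790, 0.1795, 0.2424, 0.2013, 0.1979]
t=4: π = [0.1799, 0.1802, 0.2421, 0.1974, 0.2004]
t=5: π = [0.1796, 0.1799, 0.2422, 0.1985, 0.1997]
t=6: π = [0.1797, 0.1800, 0.2422, 0.1982, 0.1999]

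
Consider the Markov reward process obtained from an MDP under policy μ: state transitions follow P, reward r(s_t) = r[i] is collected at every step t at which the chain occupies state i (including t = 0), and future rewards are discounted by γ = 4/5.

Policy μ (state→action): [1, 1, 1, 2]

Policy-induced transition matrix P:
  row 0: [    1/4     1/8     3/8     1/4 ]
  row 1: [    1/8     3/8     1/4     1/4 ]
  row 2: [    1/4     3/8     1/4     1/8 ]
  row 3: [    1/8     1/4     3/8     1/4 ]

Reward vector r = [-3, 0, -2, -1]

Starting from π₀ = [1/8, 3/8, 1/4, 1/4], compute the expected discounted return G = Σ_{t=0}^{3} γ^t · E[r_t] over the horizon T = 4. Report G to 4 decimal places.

G = -3.7590

t=0: π = [0.1250, 0.3750, 0.2500, 0.2500], E[r] = -1.1250, γ^t·E[r] = -1.125000, running G = -1.125000
t=1: π = [0.1719, 0.3125, 0.2969, 0.2188], E[r] = -1.3281, γ^t·E[r] = -1.062500, running G = -2.187500
t=2: π = [0.1836, 0.3047, 0.2988, 0.2129], E[r] = -1.3613, γ^t·E[r] = -0.871250, running G = -3.058750
t=3: π = [0.1853, 0.3025, 0.2996, 0.2126], E[r] = -1.3677, γ^t·E[r] = -0.700250, running G = -3.759000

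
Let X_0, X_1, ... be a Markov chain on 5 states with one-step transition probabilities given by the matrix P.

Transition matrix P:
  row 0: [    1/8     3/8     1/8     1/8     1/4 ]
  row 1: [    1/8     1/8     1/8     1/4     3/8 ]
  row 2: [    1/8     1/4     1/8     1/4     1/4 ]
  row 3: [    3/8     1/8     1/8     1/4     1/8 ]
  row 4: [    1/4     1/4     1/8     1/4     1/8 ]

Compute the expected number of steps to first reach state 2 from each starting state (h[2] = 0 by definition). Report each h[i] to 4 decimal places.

First-step conditioning: h[2] = 0; for i ≠ 2, h[i] = 1 + Σ_k P[i][k]·h[k].
  h[0] = 1 + 1/8·h[0] + 3/8·h[1] + 1/8·h[3] + 1/4·h[4]
  h[1] = 1 + 1/8·h[0] + 1/8·h[1] + 1/4·h[3] + 3/8·h[4]
  h[3] = 1 + 3/8·h[0] + 1/8·h[1] + 1/4·h[3] + 1/8·h[4]
  h[4] = 1 + 1/4·h[0] + 1/4·h[1] + 1/4·h[3] + 1/8·h[4]
Solving the 4×4 linear system over states ≠ 2 gives exactly h = [8, 8, 0, 8, 8] (h[2] = 0 is the target).

h = [8.0000, 8.0000, 0.0000, 8.0000, 8.0000]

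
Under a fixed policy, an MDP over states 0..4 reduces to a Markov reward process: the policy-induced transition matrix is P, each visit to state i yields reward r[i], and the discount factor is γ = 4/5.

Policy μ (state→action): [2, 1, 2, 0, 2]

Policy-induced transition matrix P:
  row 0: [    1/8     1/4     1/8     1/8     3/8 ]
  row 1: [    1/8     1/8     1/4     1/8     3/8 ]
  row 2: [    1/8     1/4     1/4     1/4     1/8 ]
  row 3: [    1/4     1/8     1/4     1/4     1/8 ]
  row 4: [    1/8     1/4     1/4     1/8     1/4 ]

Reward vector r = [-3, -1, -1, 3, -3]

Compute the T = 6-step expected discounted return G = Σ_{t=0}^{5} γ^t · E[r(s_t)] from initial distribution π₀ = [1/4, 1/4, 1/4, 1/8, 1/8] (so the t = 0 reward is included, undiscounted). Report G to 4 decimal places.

t=0: π = [0.2500, 0.2500, 0.2500, 0.1250, 0.1250], E[r] = -1.2500, γ^t·E[r] = -1.250000, running G = -1.250000
t=1: π = [0.1406, 0.2031, 0.2188, 0.1719, 0.2656], E[r] = -1.1250, γ^t·E[r] = -0.900000, running G = -2.150000
t=2: π = [0.1465, 0.2031, 0.2324, 0.1738, 0.2441], E[r] = -1.0859, γ^t·E[r] = -0.695000, running G = -2.845000
t=3: π = [0.1467, 0.2029, 0.2317, 0.1758, 0.2429], E[r] = -1.0762, γ^t·E[r] = -0.551000, running G = -3.396000
t=4: π = [0.1470, 0.2027, 0.2317, 0.1759, 0.2428], E[r] = -1.0757, γ^t·E[r] = -0.440625, running G = -3.836625
t=5: π = [0.1470, 0.2027, 0.2316, 0.1759, 0.2428], E[r] = -1.0757, γ^t·E[r] = -0.352485, running G = -4.189110

G = -4.1891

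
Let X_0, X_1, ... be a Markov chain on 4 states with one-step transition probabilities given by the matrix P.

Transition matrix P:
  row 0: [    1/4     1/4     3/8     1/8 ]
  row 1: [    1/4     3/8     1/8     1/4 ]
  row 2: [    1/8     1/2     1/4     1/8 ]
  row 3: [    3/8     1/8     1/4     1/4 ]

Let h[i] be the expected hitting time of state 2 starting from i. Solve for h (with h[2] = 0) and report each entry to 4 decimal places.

First-step conditioning: h[2] = 0; for i ≠ 2, h[i] = 1 + Σ_k P[i][k]·h[k].
  h[0] = 1 + 1/4·h[0] + 1/4·h[1] + 1/8·h[3]
  h[1] = 1 + 1/4·h[0] + 3/8·h[1] + 1/4·h[3]
  h[3] = 1 + 3/8·h[0] + 1/8·h[1] + 1/4·h[3]
Solving the 3×3 linear system over states ≠ 2 gives exactly h = [80/23, 104/23, 0, 88/23] (h[2] = 0 is the target).

h = [3.4783, 4.5217, 0.0000, 3.8261]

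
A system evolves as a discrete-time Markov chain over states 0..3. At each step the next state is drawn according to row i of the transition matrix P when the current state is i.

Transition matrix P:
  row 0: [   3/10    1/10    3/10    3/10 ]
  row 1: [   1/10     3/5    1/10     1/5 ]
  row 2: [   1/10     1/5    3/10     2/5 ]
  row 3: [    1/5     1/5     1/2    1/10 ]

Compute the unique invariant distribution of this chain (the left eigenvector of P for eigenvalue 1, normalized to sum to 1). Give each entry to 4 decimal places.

Balance equations π_j = Σ_i π_i·P[i][j]:
  π_0 = 3/10·π_0 + 1/10·π_1 + 1/10·π_2 + 1/5·π_3
  π_1 = 1/10·π_0 + 3/5·π_1 + 1/5·π_2 + 1/5·π_3
  π_2 = 3/10·π_0 + 1/10·π_1 + 3/10·π_2 + 1/2·π_3
  normalize: π_0 + π_1 + π_2 + π_3 = 1
Solving the linear system gives exactly π = [49/314, 193/628, 181/628, 39/157].

π = [0.1561, 0.3073, 0.2882, 0.2484]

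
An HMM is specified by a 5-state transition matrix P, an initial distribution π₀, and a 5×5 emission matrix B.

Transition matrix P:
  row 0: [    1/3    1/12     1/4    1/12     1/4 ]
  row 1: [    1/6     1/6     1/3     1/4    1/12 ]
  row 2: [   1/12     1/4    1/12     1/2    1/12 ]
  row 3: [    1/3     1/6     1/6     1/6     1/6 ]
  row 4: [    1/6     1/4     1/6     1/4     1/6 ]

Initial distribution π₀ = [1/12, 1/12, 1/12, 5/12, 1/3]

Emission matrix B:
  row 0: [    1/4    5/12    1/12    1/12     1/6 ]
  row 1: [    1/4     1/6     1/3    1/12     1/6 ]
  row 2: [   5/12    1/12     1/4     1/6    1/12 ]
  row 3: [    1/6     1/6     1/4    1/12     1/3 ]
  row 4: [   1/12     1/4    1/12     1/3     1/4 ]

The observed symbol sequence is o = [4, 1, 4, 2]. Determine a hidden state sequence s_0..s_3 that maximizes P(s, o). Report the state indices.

path = [3, 0, 4, 1]

t=0: δ = [1.389e-02, 1.389e-02, 6.944e-03, 1.389e-01, 8.333e-02]  (obs o_0=4)
t=1: δ = [1.929e-02, 3.858e-03, 1.929e-03, 3.858e-03, 5.787e-03]  ψ = [3, 3, 3, 3, 3]  (obs o_1=1)
t=2: δ = [1.072e-03, 2.679e-04, 4.019e-04, 5.358e-04, 1.206e-03]  ψ = [0, 0, 0, 0, 0]  (obs o_2=4)
t=3: δ = [2.977e-05, 1.005e-04, 6.698e-05, 7.535e-05, 2.233e-05]  ψ = [0, 4, 0, 4, 0]  (obs o_3=2)
backtrack: best end state = 1; path = [3, 0, 4, 1]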